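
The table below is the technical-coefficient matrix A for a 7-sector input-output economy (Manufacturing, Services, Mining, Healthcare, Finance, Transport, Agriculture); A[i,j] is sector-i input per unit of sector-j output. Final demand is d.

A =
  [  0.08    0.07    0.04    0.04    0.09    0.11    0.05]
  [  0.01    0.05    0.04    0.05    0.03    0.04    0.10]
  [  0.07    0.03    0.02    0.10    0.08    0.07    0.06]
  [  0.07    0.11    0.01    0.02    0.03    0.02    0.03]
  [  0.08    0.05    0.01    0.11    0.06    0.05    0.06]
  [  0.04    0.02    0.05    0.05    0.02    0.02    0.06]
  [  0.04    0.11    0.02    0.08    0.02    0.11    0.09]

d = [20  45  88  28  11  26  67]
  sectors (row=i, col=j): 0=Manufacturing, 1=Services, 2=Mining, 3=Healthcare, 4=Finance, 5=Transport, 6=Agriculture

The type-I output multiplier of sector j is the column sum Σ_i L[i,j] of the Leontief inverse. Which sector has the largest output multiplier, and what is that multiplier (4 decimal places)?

Agriculture (1.7297)

Form M = I − A:
  [  0.92   -0.07   -0.04   -0.04   -0.09   -0.11   -0.05]
  [ -0.01    0.95   -0.04   -0.05   -0.03   -0.04   -0.10]
  [ -0.07   -0.03    0.98   -0.10   -0.08   -0.07   -0.06]
  [ -0.07   -0.11   -0.01    0.98   -0.03   -0.02   -0.03]
  [ -0.08   -0.05   -0.01   -0.11    0.94   -0.05   -0.06]
  [ -0.04   -0.02   -0.05   -0.05   -0.02    0.98   -0.06]
  [ -0.04   -0.11   -0.02   -0.08   -0.02   -0.11    0.91]
Leontief inverse L = M⁻¹:
  [  1.1216    0.1162    0.0626    0.0881    0.1246    0.1545    0.0998]
  [  0.0355    1.0863    0.0536    0.0826    0.0497    0.0716    0.1356]
  [  0.1093    0.0771    1.0382    0.1406    0.1103    0.1095    0.1021]
  [  0.0924    0.1399    0.0245    1.0472    0.0512    0.0489    0.0632]
  [  0.1175    0.0976    0.0280    0.1478    1.0894    0.0892    0.1016]
  [  0.0637    0.0497    0.0610    0.0763    0.0395    1.0473    0.0872]
  [  0.0744    0.1586    0.0422    0.1215    0.0471    0.1507    1.1402]
Total output x = L · d:
  x_0 = 1.1216·20 + 0.1162·45 + 0.0626·88 + 0.0881·28 + 0.1246·11 + 0.1545·26 + 0.0998·67 = 47.7135
  x_1 = 0.0355·20 + 1.0863·45 + 0.0536·88 + 0.0826·28 + 0.0497·11 + 0.0716·26 + 0.1356·67 = 68.1129
  x_2 = 0.1093·20 + 0.0771·45 + 1.0382·88 + 0.1406·28 + 0.1103·11 + 0.1095·26 + 0.1021·67 = 111.8561
  x_3 = 0.0924·20 + 0.1399·45 + 0.0245·88 + 1.0472·28 + 0.0512·11 + 0.0489·26 + 0.0632·67 = 45.6858
  x_4 = 0.1175·20 + 0.0976·45 + 0.0280·88 + 0.1478·28 + 1.0894·11 + 0.0892·26 + 0.1016·67 = 34.4543
  x_5 = 0.0637·20 + 0.0497·45 + 0.0610·88 + 0.0763·28 + 0.0395·11 + 1.0473·26 + 0.0872·67 = 44.5217
  x_6 = 0.0744·20 + 0.1586·45 + 0.0422·88 + 0.1215·28 + 0.0471·11 + 0.1507·26 + 1.1402·67 = 96.5708
Output multipliers (column sums of L):
  Manufacturing: 1.6144
  Services: 1.7253
  Mining: 1.3101
  Healthcare: 1.7042
  Finance: 1.5117
  Transport: 1.6717
  Agriculture: 1.7297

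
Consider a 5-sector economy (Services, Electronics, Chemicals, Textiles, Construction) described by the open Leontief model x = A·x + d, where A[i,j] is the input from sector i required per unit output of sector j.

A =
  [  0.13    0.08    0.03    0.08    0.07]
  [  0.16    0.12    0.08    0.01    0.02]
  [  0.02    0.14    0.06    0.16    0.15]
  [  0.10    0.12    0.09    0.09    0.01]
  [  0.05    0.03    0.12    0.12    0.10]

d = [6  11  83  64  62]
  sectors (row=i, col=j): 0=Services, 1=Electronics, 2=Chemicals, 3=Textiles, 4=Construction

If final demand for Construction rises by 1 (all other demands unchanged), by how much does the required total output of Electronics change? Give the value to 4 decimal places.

0.0657

Form M = I − A:
  [  0.87   -0.08   -0.03   -0.08   -0.07]
  [ -0.16    0.88   -0.08   -0.01   -0.02]
  [ -0.02   -0.14    0.94   -0.16   -0.15]
  [ -0.10   -0.12   -0.09    0.91   -0.01]
  [ -0.05   -0.03   -0.12   -0.12    0.90]
Leontief inverse L = M⁻¹:
  [  1.1996    0.1436    0.0776    0.1353    0.1109]
  [  0.2324    1.1880    0.1230    0.0638    0.0657]
  [  0.1077    0.2301    1.1359    0.2388    0.2055]
  [  0.1743    0.1963    0.1391    1.1479    0.0539]
  [  0.1120    0.1044    0.1784    0.1945    1.1540]
Total output x = L · d:
  x_0 = 1.1996·6 + 0.1436·11 + 0.0776·83 + 0.1353·64 + 0.1109·62 = 30.7577
  x_1 = 0.2324·6 + 1.1880·11 + 0.1230·83 + 0.0638·64 + 0.0657·62 = 32.8273
  x_2 = 0.1077·6 + 0.2301·11 + 1.1359·83 + 0.2388·64 + 0.2055·62 = 125.4833
  x_3 = 0.1743·6 + 0.1963·11 + 0.1391·83 + 1.1479·64 + 0.0539·62 = 91.5548
  x_4 = 0.1120·6 + 0.1044·11 + 0.1784·83 + 0.1945·64 + 1.1540·62 = 100.6303
Δx_1 = L[1,4] · Δd_4 = 0.0657 · 1 = 0.0657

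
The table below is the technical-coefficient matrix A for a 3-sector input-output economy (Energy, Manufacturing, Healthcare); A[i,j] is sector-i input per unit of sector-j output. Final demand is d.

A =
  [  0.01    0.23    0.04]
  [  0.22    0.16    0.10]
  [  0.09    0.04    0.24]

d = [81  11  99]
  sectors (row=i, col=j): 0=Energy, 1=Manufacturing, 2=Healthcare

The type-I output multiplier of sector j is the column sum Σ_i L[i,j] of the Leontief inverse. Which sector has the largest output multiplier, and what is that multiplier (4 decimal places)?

Manufacturing (1.6871)

Form M = I − A:
  [  0.99   -0.23   -0.04]
  [ -0.22    0.84   -0.10]
  [ -0.09   -0.04    0.76]
Leontief inverse L = M⁻¹:
  [  1.0860    0.3020    0.0969]
  [  0.3016    1.2819    0.1845]
  [  0.1445    0.1032    1.3370]
Total output x = L · d:
  x_0 = 1.0860·81 + 0.3020·11 + 0.0969·99 = 100.8813
  x_1 = 0.3016·81 + 1.2819·11 + 0.1845·99 = 56.8021
  x_2 = 0.1445·81 + 0.1032·11 + 1.3370·99 = 145.1992
Output multipliers (column sums of L):
  Energy: 1.5321
  Manufacturing: 1.6871
  Healthcare: 1.6184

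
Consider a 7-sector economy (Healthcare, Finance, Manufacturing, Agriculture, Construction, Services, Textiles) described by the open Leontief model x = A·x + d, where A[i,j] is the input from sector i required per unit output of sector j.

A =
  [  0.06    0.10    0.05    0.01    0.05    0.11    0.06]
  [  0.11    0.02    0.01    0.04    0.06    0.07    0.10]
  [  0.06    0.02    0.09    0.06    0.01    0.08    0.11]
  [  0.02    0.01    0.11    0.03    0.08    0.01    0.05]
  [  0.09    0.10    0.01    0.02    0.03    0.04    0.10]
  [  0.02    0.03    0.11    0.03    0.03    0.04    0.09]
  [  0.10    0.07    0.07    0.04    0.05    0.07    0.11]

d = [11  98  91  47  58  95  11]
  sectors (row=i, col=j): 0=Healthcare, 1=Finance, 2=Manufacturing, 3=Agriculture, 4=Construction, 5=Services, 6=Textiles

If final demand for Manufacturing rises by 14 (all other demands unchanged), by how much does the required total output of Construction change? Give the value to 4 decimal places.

0.6837

Form M = I − A:
  [  0.94   -0.10   -0.05   -0.01   -0.05   -0.11   -0.06]
  [ -0.11    0.98   -0.01   -0.04   -0.06   -0.07   -0.10]
  [ -0.06   -0.02    0.91   -0.06   -0.01   -0.08   -0.11]
  [ -0.02   -0.01   -0.11    0.97   -0.08   -0.01   -0.05]
  [ -0.09   -0.10   -0.01   -0.02    0.97   -0.04   -0.10]
  [ -0.02   -0.03   -0.11   -0.03   -0.03    0.96   -0.09]
  [ -0.10   -0.07   -0.07   -0.04   -0.05   -0.07    0.89]
Leontief inverse L = M⁻¹:
  [  1.1119    0.1382    0.0969    0.0351    0.0813    0.1588    0.1296]
  [  0.1577    1.0627    0.0553    0.0611    0.0914    0.1165    0.1624]
  [  0.1070    0.0559    1.1453    0.0864    0.0410    0.1273    0.1774]
  [  0.0572    0.0382    0.1446    1.0496    0.0999    0.0438    0.1006]
  [  0.1409    0.1383    0.0488    0.0414    1.0617    0.0867    0.1615]
  [  0.0616    0.0590    0.1529    0.0531    0.0538    1.0794    0.1479]
  [  0.1611    0.1176    0.1266    0.0692    0.0879    0.1287    1.1901]
Total output x = L · d:
  x_0 = 1.1119·11 + 0.1382·98 + 0.0969·91 + 0.0351·47 + 0.0813·58 + 0.1588·95 + 0.1296·11 = 57.4710
  x_1 = 0.1577·11 + 1.0627·98 + 0.0553·91 + 0.0611·47 + 0.0914·58 + 0.1165·95 + 0.1624·11 = 131.9373
  x_2 = 0.1070·11 + 0.0559·98 + 1.1453·91 + 0.0864·47 + 0.0410·58 + 0.1273·95 + 0.1774·11 = 131.3636
  x_3 = 0.0572·11 + 0.0382·98 + 0.1446·91 + 1.0496·47 + 0.0999·58 + 0.0438·95 + 0.1006·11 = 77.9300
  x_4 = 0.1409·11 + 0.1383·98 + 0.0488·91 + 0.0414·47 + 1.0617·58 + 0.0867·95 + 0.1615·11 = 93.0869
  x_5 = 0.0616·11 + 0.0590·98 + 0.1529·91 + 0.0531·47 + 0.0538·58 + 1.0794·95 + 0.1479·11 = 130.1590
  x_6 = 0.1611·11 + 0.1176·98 + 0.1266·91 + 0.0692·47 + 0.0879·58 + 0.1287·95 + 1.1901·11 = 58.4953
Δx_4 = L[4,2] · Δd_2 = 0.0488 · 14 = 0.6837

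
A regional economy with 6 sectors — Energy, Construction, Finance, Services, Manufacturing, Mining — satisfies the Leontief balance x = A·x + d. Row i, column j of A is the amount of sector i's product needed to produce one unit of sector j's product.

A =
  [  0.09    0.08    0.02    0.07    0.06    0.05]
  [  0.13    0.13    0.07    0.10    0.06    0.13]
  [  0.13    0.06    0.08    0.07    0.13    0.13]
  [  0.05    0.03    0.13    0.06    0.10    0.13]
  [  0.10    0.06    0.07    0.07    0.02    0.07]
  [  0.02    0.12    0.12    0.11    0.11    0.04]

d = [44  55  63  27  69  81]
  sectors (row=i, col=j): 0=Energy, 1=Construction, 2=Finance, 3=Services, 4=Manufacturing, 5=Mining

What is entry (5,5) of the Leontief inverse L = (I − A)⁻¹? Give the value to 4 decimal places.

Form M = I − A:
  [  0.91   -0.08   -0.02   -0.07   -0.06   -0.05]
  [ -0.13    0.87   -0.07   -0.10   -0.06   -0.13]
  [ -0.13   -0.06    0.92   -0.07   -0.13   -0.13]
  [ -0.05   -0.03   -0.13    0.94   -0.10   -0.13]
  [ -0.10   -0.06   -0.07   -0.07    0.98   -0.07]
  [ -0.02   -0.12   -0.12   -0.11   -0.11    0.96]
Leontief inverse L = M⁻¹:
  [  1.1522    0.1396    0.0776    0.1285    0.1154    0.1153]
  [  0.2348    1.2342    0.1712    0.2017    0.1603    0.2415]
  [  0.2282    0.1547    1.1738    0.1643    0.2218    0.2302]
  [  0.1341    0.1094    0.2150    1.1408    0.1844    0.2188]
  [  0.1661    0.1232    0.1326    0.1326    1.0850    0.1404]
  [  0.1163    0.2032    0.2096    0.1943    0.1956    1.1442]
Total output x = L · d:
  x_0 = 1.1522·44 + 0.1396·55 + 0.0776·63 + 0.1285·27 + 0.1154·69 + 0.1153·81 = 84.0377
  x_1 = 0.2348·44 + 1.2342·55 + 0.1712·63 + 0.2017·27 + 0.1603·69 + 0.2415·81 = 125.0718
  x_2 = 0.2282·44 + 0.1547·55 + 1.1738·63 + 0.1643·27 + 0.2218·69 + 0.2302·81 = 130.8816
  x_3 = 0.1341·44 + 0.1094·55 + 0.2150·63 + 1.1408·27 + 0.1844·69 + 0.2188·81 = 86.7159
  x_4 = 0.1661·44 + 0.1232·55 + 0.1326·63 + 0.1326·27 + 1.0850·69 + 0.1404·81 = 112.2492
  x_5 = 0.1163·44 + 0.2032·55 + 0.2096·63 + 0.1943·27 + 0.1956·69 + 1.1442·81 = 140.9180

L[5,5] = 1.1442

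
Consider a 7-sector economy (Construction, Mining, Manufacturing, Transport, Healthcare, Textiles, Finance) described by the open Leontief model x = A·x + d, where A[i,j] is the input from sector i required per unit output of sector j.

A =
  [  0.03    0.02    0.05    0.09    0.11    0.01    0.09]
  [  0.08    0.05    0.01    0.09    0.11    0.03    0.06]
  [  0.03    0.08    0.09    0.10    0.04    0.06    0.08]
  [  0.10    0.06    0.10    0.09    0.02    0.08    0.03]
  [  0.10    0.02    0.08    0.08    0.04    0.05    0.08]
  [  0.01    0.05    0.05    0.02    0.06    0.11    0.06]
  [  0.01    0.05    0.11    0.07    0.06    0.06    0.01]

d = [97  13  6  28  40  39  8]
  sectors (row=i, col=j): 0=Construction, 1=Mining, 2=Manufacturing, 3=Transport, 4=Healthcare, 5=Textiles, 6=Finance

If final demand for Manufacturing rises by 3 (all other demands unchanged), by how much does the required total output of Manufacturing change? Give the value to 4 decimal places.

Form M = I − A:
  [  0.97   -0.02   -0.05   -0.09   -0.11   -0.01   -0.09]
  [ -0.08    0.95   -0.01   -0.09   -0.11   -0.03   -0.06]
  [ -0.03   -0.08    0.91   -0.10   -0.04   -0.06   -0.08]
  [ -0.10   -0.06   -0.10    0.91   -0.02   -0.08   -0.03]
  [ -0.10   -0.02   -0.08   -0.08    0.96   -0.05   -0.08]
  [ -0.01   -0.05   -0.05   -0.02   -0.06    0.89   -0.06]
  [ -0.01   -0.05   -0.11   -0.07   -0.06   -0.06    0.99]
Leontief inverse L = M⁻¹:
  [  1.0709    0.0534    0.1069    0.1469    0.1476    0.0512    0.1287]
  [  0.1245    1.0827    0.0653    0.1497    0.1551    0.0715    0.1036]
  [  0.0745    0.1234    1.1518    0.1661    0.0890    0.1111    0.1263]
  [  0.1421    0.1019    0.1591    1.1559    0.0718    0.1291    0.0806]
  [  0.1381    0.0581    0.1397    0.1420    1.0867    0.0952    0.1253]
  [  0.0388    0.0803    0.0932    0.0631    0.0967    1.1506    0.0954]
  [  0.0462    0.0845    0.1577    0.1217    0.0960    0.1011    1.0497]
Total output x = L · d:
  x_0 = 1.0709·97 + 0.0534·13 + 0.1069·6 + 0.1469·28 + 0.1476·40 + 0.0512·39 + 0.1287·8 = 118.2538
  x_1 = 0.1245·97 + 1.0827·13 + 0.0653·6 + 0.1497·28 + 0.1551·40 + 0.0715·39 + 0.1036·8 = 40.5608
  x_2 = 0.0745·97 + 0.1234·13 + 1.1518·6 + 0.1661·28 + 0.0890·40 + 0.1111·39 + 0.1263·8 = 29.3000
  x_3 = 0.1421·97 + 0.1019·13 + 0.1591·6 + 1.1559·28 + 0.0718·40 + 0.1291·39 + 0.0806·8 = 56.9742
  x_4 = 0.1381·97 + 0.0581·13 + 0.1397·6 + 0.1420·28 + 1.0867·40 + 0.0952·39 + 0.1253·8 = 67.1452
  x_5 = 0.0388·97 + 0.0803·13 + 0.0932·6 + 0.0631·28 + 0.0967·40 + 1.1506·39 + 0.0954·8 = 56.6409
  x_6 = 0.0462·97 + 0.0845·13 + 0.1577·6 + 0.1217·28 + 0.0960·40 + 0.1011·39 + 1.0497·8 = 26.1100
Δx_2 = L[2,2] · Δd_2 = 1.1518 · 3 = 3.4554

3.4554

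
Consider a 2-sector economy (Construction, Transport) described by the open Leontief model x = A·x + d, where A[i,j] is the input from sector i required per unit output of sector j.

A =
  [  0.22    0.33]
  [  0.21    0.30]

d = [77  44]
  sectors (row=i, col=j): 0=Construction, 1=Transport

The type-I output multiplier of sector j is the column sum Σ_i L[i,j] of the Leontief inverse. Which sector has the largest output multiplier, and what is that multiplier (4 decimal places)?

Form M = I − A:
  [  0.78   -0.33]
  [ -0.21    0.70]
Leontief inverse L = M⁻¹:
  [  1.4684    0.6923]
  [  0.4405    1.6362]
Total output x = L · d:
  x_0 = 1.4684·77 + 0.6923·44 = 143.5284
  x_1 = 0.4405·77 + 1.6362·44 = 105.9157
Output multipliers (column sums of L):
  Construction: 1.9090
  Transport: 2.3285

Transport (2.3285)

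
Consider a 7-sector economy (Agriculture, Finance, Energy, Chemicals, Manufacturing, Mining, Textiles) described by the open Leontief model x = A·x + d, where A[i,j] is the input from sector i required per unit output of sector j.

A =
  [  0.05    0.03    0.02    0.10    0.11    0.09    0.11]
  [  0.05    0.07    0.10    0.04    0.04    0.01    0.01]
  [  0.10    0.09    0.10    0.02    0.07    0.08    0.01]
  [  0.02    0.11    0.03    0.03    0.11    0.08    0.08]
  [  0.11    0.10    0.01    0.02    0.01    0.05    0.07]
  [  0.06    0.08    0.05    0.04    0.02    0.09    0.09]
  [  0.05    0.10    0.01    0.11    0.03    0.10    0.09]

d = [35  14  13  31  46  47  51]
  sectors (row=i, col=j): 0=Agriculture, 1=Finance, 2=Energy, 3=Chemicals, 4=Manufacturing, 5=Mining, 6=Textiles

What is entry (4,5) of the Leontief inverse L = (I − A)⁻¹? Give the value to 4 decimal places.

Form M = I − A:
  [  0.95   -0.03   -0.02   -0.10   -0.11   -0.09   -0.11]
  [ -0.05    0.93   -0.10   -0.04   -0.04   -0.01   -0.01]
  [ -0.10   -0.09    0.90   -0.02   -0.07   -0.08   -0.01]
  [ -0.02   -0.11   -0.03    0.97   -0.11   -0.08   -0.08]
  [ -0.11   -0.10   -0.01   -0.02    0.99   -0.05   -0.07]
  [ -0.06   -0.08   -0.05   -0.04   -0.02    0.91   -0.09]
  [ -0.05   -0.10   -0.01   -0.11   -0.03   -0.10    0.91]
Leontief inverse L = M⁻¹:
  [  1.1043    0.1075    0.0538    0.1490    0.1559    0.1561    0.1758]
  [  0.0875    1.1149    0.1319    0.0657    0.0736    0.0468    0.0403]
  [  0.1548    0.1534    1.1431    0.0607    0.1156    0.1358    0.0606]
  [  0.0708    0.1761    0.0671    1.0699    0.1452    0.1311    0.1294]
  [  0.1467    0.1490    0.0400    0.0607    1.0474    0.0952    0.1151]
  [  0.1049    0.1415    0.0866    0.0828    0.0601    1.1444    0.1403]
  [  0.0969    0.1719    0.0490    0.1565    0.0766    0.1600    1.1485]
Total output x = L · d:
  x_0 = 1.1043·35 + 0.1075·14 + 0.0538·13 + 0.1490·31 + 0.1559·46 + 0.1561·47 + 0.1758·51 = 68.9438
  x_1 = 0.0875·35 + 1.1149·14 + 0.1319·13 + 0.0657·31 + 0.0736·46 + 0.0468·47 + 0.0403·51 = 30.0643
  x_2 = 0.1548·35 + 0.1534·14 + 1.1431·13 + 0.0607·31 + 0.1156·46 + 0.1358·47 + 0.0606·51 = 39.1024
  x_3 = 0.0708·35 + 0.1761·14 + 0.0671·13 + 1.0699·31 + 0.1452·46 + 0.1311·47 + 0.1294·51 = 58.4243
  x_4 = 0.1467·35 + 0.1490·14 + 0.0400·13 + 0.0607·31 + 1.0474·46 + 0.0952·47 + 0.1151·51 = 68.1470
  x_5 = 0.1049·35 + 0.1415·14 + 0.0866·13 + 0.0828·31 + 0.0601·46 + 1.1444·47 + 0.1403·51 = 73.0528
  x_6 = 0.0969·35 + 0.1719·14 + 0.0490·13 + 0.1565·31 + 0.0766·46 + 0.1600·47 + 1.1485·51 = 80.9022

L[4,5] = 0.0952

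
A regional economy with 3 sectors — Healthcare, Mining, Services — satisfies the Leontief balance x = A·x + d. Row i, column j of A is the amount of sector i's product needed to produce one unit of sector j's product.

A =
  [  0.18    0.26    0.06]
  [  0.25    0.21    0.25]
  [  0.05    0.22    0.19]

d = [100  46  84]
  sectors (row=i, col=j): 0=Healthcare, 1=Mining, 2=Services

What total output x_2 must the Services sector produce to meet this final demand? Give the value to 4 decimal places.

160.9901

Form M = I − A:
  [  0.82   -0.26   -0.06]
  [ -0.25    0.79   -0.25]
  [ -0.05   -0.22    0.81]
Leontief inverse L = M⁻¹:
  [  1.3991    0.5353    0.2689]
  [  0.5143    1.5816    0.5263]
  [  0.2261    0.4626    1.3941]
Total output x = L · d:
  x_0 = 1.3991·100 + 0.5353·46 + 0.2689·84 = 187.1230
  x_1 = 0.5143·100 + 1.5816·46 + 0.5263·84 = 168.3902
  x_2 = 0.2261·100 + 0.4626·46 + 1.3941·84 = 160.9901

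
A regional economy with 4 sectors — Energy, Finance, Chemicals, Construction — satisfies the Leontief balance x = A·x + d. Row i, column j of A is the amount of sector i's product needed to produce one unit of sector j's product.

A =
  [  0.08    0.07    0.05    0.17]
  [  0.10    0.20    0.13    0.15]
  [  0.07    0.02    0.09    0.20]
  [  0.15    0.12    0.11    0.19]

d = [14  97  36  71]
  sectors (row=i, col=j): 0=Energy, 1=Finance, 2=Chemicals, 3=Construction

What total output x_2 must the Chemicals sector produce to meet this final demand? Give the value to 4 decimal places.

76.8166

Form M = I − A:
  [  0.92   -0.07   -0.05   -0.17]
  [ -0.10    0.80   -0.13   -0.15]
  [ -0.07   -0.02    0.91   -0.20]
  [ -0.15   -0.12   -0.11    0.81]
Leontief inverse L = M⁻¹:
  [  1.1617    0.1499    0.1217    0.3016]
  [  0.2205    1.3283    0.2445    0.3526]
  [  0.1532    0.0928    1.1612    0.3361]
  [  0.2686    0.2372    0.2165    1.3883]
Total output x = L · d:
  x_0 = 1.1617·14 + 0.1499·97 + 0.1217·36 + 0.3016·71 = 56.6047
  x_1 = 0.2205·14 + 1.3283·97 + 0.2445·36 + 0.3526·71 = 165.7696
  x_2 = 0.1532·14 + 0.0928·97 + 1.1612·36 + 0.3361·71 = 76.8166
  x_3 = 0.2686·14 + 0.2372·97 + 0.2165·36 + 1.3883·71 = 133.1270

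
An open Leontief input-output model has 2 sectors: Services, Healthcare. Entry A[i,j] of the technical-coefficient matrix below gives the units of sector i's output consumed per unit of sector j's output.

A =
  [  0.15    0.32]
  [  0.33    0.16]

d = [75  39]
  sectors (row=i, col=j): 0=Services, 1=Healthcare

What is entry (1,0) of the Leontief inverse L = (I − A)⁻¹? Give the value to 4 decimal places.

Form M = I − A:
  [  0.85   -0.32]
  [ -0.33    0.84]
Leontief inverse L = M⁻¹:
  [  1.3807    0.5260]
  [  0.5424    1.3971]
Total output x = L · d:
  x_0 = 1.3807·75 + 0.5260·39 = 124.0631
  x_1 = 0.5424·75 + 1.3971·39 = 95.1677

L[1,0] = 0.5424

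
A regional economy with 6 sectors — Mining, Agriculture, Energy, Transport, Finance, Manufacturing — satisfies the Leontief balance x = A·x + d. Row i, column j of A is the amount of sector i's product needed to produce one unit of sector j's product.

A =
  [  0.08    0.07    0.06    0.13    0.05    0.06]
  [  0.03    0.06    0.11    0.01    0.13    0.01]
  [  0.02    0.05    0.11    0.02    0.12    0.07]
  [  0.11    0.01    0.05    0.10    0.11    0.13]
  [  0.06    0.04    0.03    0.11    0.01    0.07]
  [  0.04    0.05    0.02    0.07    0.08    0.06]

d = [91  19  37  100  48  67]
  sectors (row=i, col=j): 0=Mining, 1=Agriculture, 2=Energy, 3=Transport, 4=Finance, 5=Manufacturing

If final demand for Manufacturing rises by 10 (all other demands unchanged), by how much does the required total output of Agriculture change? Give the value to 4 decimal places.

0.4577

Form M = I − A:
  [  0.92   -0.07   -0.06   -0.13   -0.05   -0.06]
  [ -0.03    0.94   -0.11   -0.01   -0.13   -0.01]
  [ -0.02   -0.05    0.89   -0.02   -0.12   -0.07]
  [ -0.11   -0.01   -0.05    0.90   -0.11   -0.13]
  [ -0.06   -0.04   -0.03   -0.11    0.99   -0.07]
  [ -0.04   -0.05   -0.02   -0.07   -0.08    0.94]
Leontief inverse L = M⁻¹:
  [  1.1277    0.1026    0.1058    0.1893    0.1136    0.1156]
  [  0.0577    1.0863    0.1477    0.0483    0.1725    0.0458]
  [  0.0508    0.0786    1.1484    0.0629    0.1680    0.1108]
  [  0.1634    0.0472    0.0929    1.1733    0.1717    0.1929]
  [  0.0955    0.0629    0.0610    0.1536    1.0566    0.1112]
  [  0.0724    0.0727    0.0489    0.1124    0.1203    1.0974]
Total output x = L · d:
  x_0 = 1.1277·91 + 0.1026·19 + 0.1058·37 + 0.1893·100 + 0.1136·48 + 0.1156·67 = 140.6021
  x_1 = 0.0577·91 + 1.0863·19 + 0.1477·37 + 0.0483·100 + 0.1725·48 + 0.0458·67 = 47.5305
  x_2 = 0.0508·91 + 0.0786·19 + 1.1484·37 + 0.0629·100 + 0.1680·48 + 0.1108·67 = 70.3887
  x_3 = 0.1634·91 + 0.0472·19 + 0.0929·37 + 1.1733·100 + 0.1717·48 + 0.1929·67 = 157.6965
  x_4 = 0.0955·91 + 0.0629·19 + 0.0610·37 + 0.1536·100 + 1.0566·48 + 0.1112·67 = 85.6748
  x_5 = 0.0724·91 + 0.0727·19 + 0.0489·37 + 0.1124·100 + 0.1203·48 + 1.0974·67 = 100.3203
Δx_1 = L[1,5] · Δd_5 = 0.0458 · 10 = 0.4577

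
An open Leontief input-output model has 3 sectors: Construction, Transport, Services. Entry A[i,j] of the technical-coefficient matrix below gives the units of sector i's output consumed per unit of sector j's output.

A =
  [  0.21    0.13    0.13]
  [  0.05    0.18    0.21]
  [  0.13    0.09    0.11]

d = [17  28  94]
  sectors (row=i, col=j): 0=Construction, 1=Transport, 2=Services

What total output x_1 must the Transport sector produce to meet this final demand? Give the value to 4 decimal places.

68.1247

Form M = I − A:
  [  0.79   -0.13   -0.13]
  [ -0.05    0.82   -0.21]
  [ -0.13   -0.09    0.89]
Leontief inverse L = M⁻¹:
  [  1.3218    0.2369    0.2490]
  [  0.1335    1.2759    0.3205]
  [  0.2066    0.1636    1.1924]
Total output x = L · d:
  x_0 = 1.3218·17 + 0.2369·28 + 0.2490·94 = 52.5052
  x_1 = 0.1335·17 + 1.2759·28 + 0.3205·94 = 68.1247
  x_2 = 0.2066·17 + 0.1636·28 + 1.1924·94 = 120.1763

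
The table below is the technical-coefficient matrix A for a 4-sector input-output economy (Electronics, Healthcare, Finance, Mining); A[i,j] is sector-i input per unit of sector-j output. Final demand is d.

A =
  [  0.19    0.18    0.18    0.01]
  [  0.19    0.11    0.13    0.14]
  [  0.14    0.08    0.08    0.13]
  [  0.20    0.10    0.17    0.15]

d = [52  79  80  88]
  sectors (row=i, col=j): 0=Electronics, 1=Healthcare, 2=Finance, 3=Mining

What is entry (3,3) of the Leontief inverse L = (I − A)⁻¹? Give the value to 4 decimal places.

Form M = I − A:
  [  0.81   -0.18   -0.18   -0.01]
  [ -0.19    0.89   -0.13   -0.14]
  [ -0.14   -0.08    0.92   -0.13]
  [ -0.20   -0.10   -0.17    0.85]
Leontief inverse L = M⁻¹:
  [  1.4012    0.3281    0.3432    0.1230]
  [  0.4140    1.2642    0.3077    0.2602]
  [  0.3115    0.1974    1.2169    0.2223]
  [  0.4407    0.2654    0.3603    1.2805]
Total output x = L · d:
  x_0 = 1.4012·52 + 0.3281·79 + 0.3432·80 + 0.1230·88 = 137.0655
  x_1 = 0.4140·52 + 1.2642·79 + 0.3077·80 + 0.2602·88 = 168.9079
  x_2 = 0.3115·52 + 0.1974·79 + 1.2169·80 + 0.2223·88 = 148.6986
  x_3 = 0.4407·52 + 0.2654·79 + 0.3603·80 + 1.2805·88 = 185.3914

L[3,3] = 1.2805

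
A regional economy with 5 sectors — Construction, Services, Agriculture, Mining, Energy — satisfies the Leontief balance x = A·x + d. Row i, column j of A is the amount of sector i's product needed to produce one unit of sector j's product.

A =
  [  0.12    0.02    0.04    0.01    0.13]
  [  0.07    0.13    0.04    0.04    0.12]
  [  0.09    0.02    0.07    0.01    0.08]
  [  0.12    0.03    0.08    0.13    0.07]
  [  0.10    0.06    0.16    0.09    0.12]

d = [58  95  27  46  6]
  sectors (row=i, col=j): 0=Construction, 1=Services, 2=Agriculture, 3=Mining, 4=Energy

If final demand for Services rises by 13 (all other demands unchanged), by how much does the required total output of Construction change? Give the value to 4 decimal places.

Form M = I − A:
  [  0.88   -0.02   -0.04   -0.01   -0.13]
  [ -0.07    0.87   -0.04   -0.04   -0.12]
  [ -0.09   -0.02    0.93   -0.01   -0.08]
  [ -0.12   -0.03   -0.08    0.87   -0.07]
  [ -0.10   -0.06   -0.16   -0.09    0.88]
Leontief inverse L = M⁻¹:
  [  1.1754    0.0434    0.0883    0.0362    0.1905]
  [  0.1355    1.1708    0.0962    0.0766    0.1945]
  [  0.1349    0.0384    1.1073    0.0293    0.1282]
  [  0.1943    0.0578    0.1360    1.1706    0.1420]
  [  0.1872    0.0977    0.2318    0.1344    1.2091]
Total output x = L · d:
  x_0 = 1.1754·58 + 0.0434·95 + 0.0883·27 + 0.0362·46 + 0.1905·6 = 77.4956
  x_1 = 0.1355·58 + 1.1708·95 + 0.0962·27 + 0.0766·46 + 0.1945·6 = 126.3777
  x_2 = 0.1349·58 + 0.0384·95 + 1.1073·27 + 0.0293·46 + 0.1282·6 = 43.4837
  x_3 = 0.1943·58 + 0.0578·95 + 0.1360·27 + 1.1706·46 + 0.1420·6 = 75.1237
  x_4 = 0.1872·58 + 0.0977·95 + 0.2318·27 + 0.1344·46 + 1.2091·6 = 39.8304
Δx_0 = L[0,1] · Δd_1 = 0.0434 · 13 = 0.5647

0.5647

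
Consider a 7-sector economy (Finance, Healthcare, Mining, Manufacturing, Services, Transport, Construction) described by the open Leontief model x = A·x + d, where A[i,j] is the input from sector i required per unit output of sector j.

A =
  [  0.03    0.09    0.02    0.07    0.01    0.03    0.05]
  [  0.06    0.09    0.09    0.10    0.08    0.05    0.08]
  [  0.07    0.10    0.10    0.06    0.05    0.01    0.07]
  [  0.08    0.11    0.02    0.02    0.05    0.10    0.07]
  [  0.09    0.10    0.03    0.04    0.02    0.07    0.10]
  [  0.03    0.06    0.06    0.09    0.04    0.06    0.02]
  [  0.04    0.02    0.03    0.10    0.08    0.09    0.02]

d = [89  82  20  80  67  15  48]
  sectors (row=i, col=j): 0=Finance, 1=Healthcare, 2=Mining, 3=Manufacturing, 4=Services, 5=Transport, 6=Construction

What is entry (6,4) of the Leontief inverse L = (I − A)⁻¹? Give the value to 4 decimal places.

Form M = I − A:
  [  0.97   -0.09   -0.02   -0.07   -0.01   -0.03   -0.05]
  [ -0.06    0.91   -0.09   -0.10   -0.08   -0.05   -0.08]
  [ -0.07   -0.10    0.90   -0.06   -0.05   -0.01   -0.07]
  [ -0.08   -0.11   -0.02    0.98   -0.05   -0.10   -0.07]
  [ -0.09   -0.10   -0.03   -0.04    0.98   -0.07   -0.10]
  [ -0.03   -0.06   -0.06   -0.09   -0.04    0.94   -0.02]
  [ -0.04   -0.02   -0.03   -0.10   -0.08   -0.09    0.98]
Leontief inverse L = M⁻¹:
  [  1.0605    0.1334    0.0476    0.1080    0.0389    0.0636    0.0814]
  [  0.1170    1.1700    0.1394    0.1655    0.1280    0.1079    0.1385]
  [  0.1177    0.1678    1.1438    0.1167    0.0913    0.0556    0.1202]
  [  0.1213    0.1708    0.0602    1.0788    0.0885    0.1458    0.1135]
  [  0.1307    0.1596    0.0689    0.0983    1.0597    0.1164    0.1421]
  [  0.0677    0.1144    0.0934    0.1319    0.0711    1.0980    0.0586]
  [  0.0785    0.0754    0.0601    0.1416    0.1091    0.1317    1.0588]
Total output x = L · d:
  x_0 = 1.0605·89 + 0.1334·82 + 0.0476·20 + 0.1080·80 + 0.0389·67 + 0.0636·15 + 0.0814·48 = 122.3781
  x_1 = 0.1170·89 + 1.1700·82 + 0.1394·20 + 0.1655·80 + 0.1280·67 + 0.1079·15 + 0.1385·48 = 139.2257
  x_2 = 0.1177·89 + 0.1678·82 + 1.1438·20 + 0.1167·80 + 0.0913·67 + 0.0556·15 + 0.1202·48 = 69.1594
  x_3 = 0.1213·89 + 0.1708·82 + 0.0602·20 + 1.0788·80 + 0.0885·67 + 0.1458·15 + 0.1135·48 = 125.8762
  x_4 = 0.1307·89 + 0.1596·82 + 0.0689·20 + 0.0983·80 + 1.0597·67 + 0.1164·15 + 0.1421·48 = 113.5290
  x_5 = 0.0677·89 + 0.1144·82 + 0.0934·20 + 0.1319·80 + 0.0711·67 + 1.0980·15 + 0.0586·48 = 51.8730
  x_6 = 0.0785·89 + 0.0754·82 + 0.0601·20 + 0.1416·80 + 0.1091·67 + 0.1317·15 + 1.0588·48 = 85.8091

L[6,4] = 0.1091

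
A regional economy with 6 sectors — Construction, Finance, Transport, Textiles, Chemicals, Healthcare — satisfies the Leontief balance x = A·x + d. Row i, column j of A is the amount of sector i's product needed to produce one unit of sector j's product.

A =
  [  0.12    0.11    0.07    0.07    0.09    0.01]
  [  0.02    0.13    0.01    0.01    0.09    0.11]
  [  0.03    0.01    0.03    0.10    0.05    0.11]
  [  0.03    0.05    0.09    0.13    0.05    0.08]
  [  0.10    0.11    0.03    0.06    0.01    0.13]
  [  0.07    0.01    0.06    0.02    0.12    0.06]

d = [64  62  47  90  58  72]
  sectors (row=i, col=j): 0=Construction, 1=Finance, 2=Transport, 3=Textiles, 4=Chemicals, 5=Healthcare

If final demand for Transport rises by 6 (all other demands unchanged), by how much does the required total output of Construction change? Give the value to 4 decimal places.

0.6388

Form M = I − A:
  [  0.88   -0.11   -0.07   -0.07   -0.09   -0.01]
  [ -0.02    0.87   -0.01   -0.01   -0.09   -0.11]
  [ -0.03   -0.01    0.97   -0.10   -0.05   -0.11]
  [ -0.03   -0.05   -0.09    0.87   -0.05   -0.08]
  [ -0.10   -0.11   -0.03   -0.06    0.99   -0.13]
  [ -0.07   -0.01   -0.06   -0.02   -0.12    0.94]
Leontief inverse L = M⁻¹:
  [  1.1703    0.1750    0.1065    0.1200    0.1429    0.0754]
  [  0.0576    1.1782    0.0339    0.0352    0.1357    0.1642]
  [  0.0641    0.0412    1.0610    0.1372    0.0887    0.1536]
  [  0.0689    0.0920    0.1272    1.1806    0.0977    0.1404]
  [  0.1454    0.1621    0.0658    0.0991    1.0687    0.1845]
  [  0.1119    0.0508    0.0871    0.0558    0.1563    1.1075]
Total output x = L · d:
  x_0 = 1.1703·64 + 0.1750·62 + 0.1065·47 + 0.1200·90 + 0.1429·58 + 0.0754·72 = 115.2666
  x_1 = 0.0576·64 + 1.1782·62 + 0.0339·47 + 0.0352·90 + 0.1357·58 + 0.1642·72 = 101.1960
  x_2 = 0.0641·64 + 0.0412·62 + 1.0610·47 + 0.1372·90 + 0.0887·58 + 0.1536·72 = 85.0721
  x_3 = 0.0689·64 + 0.0920·62 + 0.1272·47 + 1.1806·90 + 0.0977·58 + 0.1404·72 = 138.1208
  x_4 = 0.1454·64 + 0.1621·62 + 0.0658·47 + 0.0991·90 + 1.0687·58 + 0.1845·72 = 106.6349
  x_5 = 0.1119·64 + 0.0508·62 + 0.0871·47 + 0.0558·90 + 0.1563·58 + 1.1075·72 = 108.2378
Δx_0 = L[0,2] · Δd_2 = 0.1065 · 6 = 0.6388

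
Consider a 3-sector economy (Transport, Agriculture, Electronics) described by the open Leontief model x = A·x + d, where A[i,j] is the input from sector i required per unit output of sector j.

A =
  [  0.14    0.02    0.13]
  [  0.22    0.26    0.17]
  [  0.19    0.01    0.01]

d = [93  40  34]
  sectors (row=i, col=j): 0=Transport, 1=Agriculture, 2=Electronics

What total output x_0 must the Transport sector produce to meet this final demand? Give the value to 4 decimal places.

Form M = I − A:
  [  0.86   -0.02   -0.13]
  [ -0.22    0.74   -0.17]
  [ -0.19   -0.01    0.99]
Leontief inverse L = M⁻¹:
  [  1.2081    0.0349    0.1646]
  [  0.4134    1.3664    0.2889]
  [  0.2360    0.0205    1.0446]
Total output x = L · d:
  x_0 = 1.2081·93 + 0.0349·40 + 0.1646·34 = 119.3440
  x_1 = 0.4134·93 + 1.3664·40 + 0.2889·34 = 102.9251
  x_2 = 0.2360·93 + 0.0205·40 + 1.0446·34 = 58.2875

119.3440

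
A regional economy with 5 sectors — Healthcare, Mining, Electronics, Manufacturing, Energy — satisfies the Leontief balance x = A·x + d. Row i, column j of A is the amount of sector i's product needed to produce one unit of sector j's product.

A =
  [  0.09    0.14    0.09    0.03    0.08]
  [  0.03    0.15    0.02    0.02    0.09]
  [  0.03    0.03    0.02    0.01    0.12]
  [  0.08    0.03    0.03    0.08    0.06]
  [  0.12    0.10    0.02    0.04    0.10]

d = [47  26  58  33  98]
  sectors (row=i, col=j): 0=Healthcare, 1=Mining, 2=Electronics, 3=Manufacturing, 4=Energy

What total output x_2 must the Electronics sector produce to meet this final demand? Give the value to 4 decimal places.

79.6048

Form M = I − A:
  [  0.91   -0.14   -0.09   -0.03   -0.08]
  [ -0.03    0.85   -0.02   -0.02   -0.09]
  [ -0.03   -0.03    0.98   -0.01   -0.12]
  [ -0.08   -0.03   -0.03    0.92   -0.06]
  [ -0.12   -0.10   -0.02   -0.04    0.90]
Leontief inverse L = M⁻¹:
  [  1.1322    0.2086    0.1126    0.0488    0.1398]
  [  0.0614    1.2046    0.0340    0.0343    0.1327]
  [  0.0578    0.0643    1.0307    0.0210    0.1504]
  [  0.1130    0.0704    0.0474    1.0969    0.0965]
  [  0.1641    0.1662    0.0438    0.0595    1.1521]
Total output x = L · d:
  x_0 = 1.1322·47 + 0.2086·26 + 0.1126·58 + 0.0488·33 + 0.1398·98 = 80.4732
  x_1 = 0.0614·47 + 1.2046·26 + 0.0340·58 + 0.0343·33 + 0.1327·98 = 50.3146
  x_2 = 0.0578·47 + 0.0643·26 + 1.0307·58 + 0.0210·33 + 0.1504·98 = 79.6048
  x_3 = 0.1130·47 + 0.0704·26 + 0.0474·58 + 1.0969·33 + 0.0965·98 = 55.5459
  x_4 = 0.1641·47 + 0.1662·26 + 0.0438·58 + 0.0595·33 + 1.1521·98 = 129.4469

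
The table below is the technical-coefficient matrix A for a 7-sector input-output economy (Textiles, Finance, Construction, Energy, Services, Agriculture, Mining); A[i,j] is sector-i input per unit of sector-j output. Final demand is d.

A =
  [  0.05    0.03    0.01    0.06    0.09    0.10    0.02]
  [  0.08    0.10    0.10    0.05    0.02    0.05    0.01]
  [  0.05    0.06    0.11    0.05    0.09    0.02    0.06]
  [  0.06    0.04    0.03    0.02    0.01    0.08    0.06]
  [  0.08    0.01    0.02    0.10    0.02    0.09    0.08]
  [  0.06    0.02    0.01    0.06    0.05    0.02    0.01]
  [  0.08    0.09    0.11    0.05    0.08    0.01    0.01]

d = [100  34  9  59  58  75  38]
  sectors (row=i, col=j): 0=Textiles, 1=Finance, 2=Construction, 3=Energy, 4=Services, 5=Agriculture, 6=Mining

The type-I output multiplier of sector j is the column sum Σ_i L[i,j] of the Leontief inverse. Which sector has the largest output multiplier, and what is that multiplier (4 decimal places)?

Textiles (1.7189)

Form M = I − A:
  [  0.95   -0.03   -0.01   -0.06   -0.09   -0.10   -0.02]
  [ -0.08    0.90   -0.10   -0.05   -0.02   -0.05   -0.01]
  [ -0.05   -0.06    0.89   -0.05   -0.09   -0.02   -0.06]
  [ -0.06   -0.04   -0.03    0.98   -0.01   -0.08   -0.06]
  [ -0.08   -0.01   -0.02   -0.10    0.98   -0.09   -0.08]
  [ -0.06   -0.02   -0.01   -0.06   -0.05    0.98   -0.01]
  [ -0.08   -0.09   -0.11   -0.05   -0.08   -0.01    0.99]
Leontief inverse L = M⁻¹:
  [  1.0857    0.0506    0.0301    0.0924    0.1145    0.1325    0.0405]
  [  0.1208    1.1339    0.1378    0.0848    0.0548    0.0853    0.0327]
  [  0.0965    0.0958    1.1531    0.0908    0.1279    0.0583    0.0892]
  [  0.0899    0.0631    0.0544    1.0457    0.0364    0.1030    0.0731]
  [  0.1188    0.0374    0.0474    0.1316    1.0522    0.1234    0.0999]
  [  0.0828    0.0343    0.0237    0.0800    0.0665    1.0440    0.0242]
  [  0.1244    0.1244    0.1499    0.0895    0.1160    0.0507    1.0383]
Total output x = L · d:
  x_0 = 1.0857·100 + 0.0506·34 + 0.0301·9 + 0.0924·59 + 0.1145·58 + 0.1325·75 + 0.0405·38 = 134.1297
  x_1 = 0.1208·100 + 1.1339·34 + 0.1378·9 + 0.0848·59 + 0.0548·58 + 0.0853·75 + 0.0327·38 = 67.6917
  x_2 = 0.0965·100 + 0.0958·34 + 1.1531·9 + 0.0908·59 + 0.1279·58 + 0.0583·75 + 0.0892·38 = 43.8182
  x_3 = 0.0899·100 + 0.0631·34 + 0.0544·9 + 1.0457·59 + 0.0364·58 + 0.1030·75 + 0.0731·38 = 85.9356
  x_4 = 0.1188·100 + 0.0374·34 + 0.0474·9 + 0.1316·59 + 1.0522·58 + 0.1234·75 + 0.0999·38 = 95.4184
  x_5 = 0.0828·100 + 0.0343·34 + 0.0237·9 + 0.0800·59 + 0.0665·58 + 1.0440·75 + 0.0242·38 = 97.4486
  x_6 = 0.1244·100 + 0.1244·34 + 0.1499·9 + 0.0895·59 + 0.1160·58 + 0.0507·75 + 1.0383·38 = 73.2802
Output multipliers (column sums of L):
  Textiles: 1.7189
  Finance: 1.5393
  Construction: 1.5962
  Energy: 1.6148
  Services: 1.5683
  Agriculture: 1.5970
  Mining: 1.3978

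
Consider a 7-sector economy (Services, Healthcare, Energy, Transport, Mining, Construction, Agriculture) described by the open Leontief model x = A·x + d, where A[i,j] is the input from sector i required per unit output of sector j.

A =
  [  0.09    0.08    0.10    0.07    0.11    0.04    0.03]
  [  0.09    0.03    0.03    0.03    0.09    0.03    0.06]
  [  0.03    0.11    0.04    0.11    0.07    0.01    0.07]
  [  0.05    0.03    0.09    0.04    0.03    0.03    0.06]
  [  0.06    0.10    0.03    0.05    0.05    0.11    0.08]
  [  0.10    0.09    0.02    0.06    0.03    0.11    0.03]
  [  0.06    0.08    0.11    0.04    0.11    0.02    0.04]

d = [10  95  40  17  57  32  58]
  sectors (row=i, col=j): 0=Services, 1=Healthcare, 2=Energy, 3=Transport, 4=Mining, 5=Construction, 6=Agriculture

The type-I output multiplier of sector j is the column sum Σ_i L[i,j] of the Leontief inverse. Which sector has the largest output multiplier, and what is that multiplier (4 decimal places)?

Form M = I − A:
  [  0.91   -0.08   -0.10   -0.07   -0.11   -0.04   -0.03]
  [ -0.09    0.97   -0.03   -0.03   -0.09   -0.03   -0.06]
  [ -0.03   -0.11    0.96   -0.11   -0.07   -0.01   -0.07]
  [ -0.05   -0.03   -0.09    0.96   -0.03   -0.03   -0.06]
  [ -0.06   -0.10   -0.03   -0.05    0.95   -0.11   -0.08]
  [ -0.10   -0.09   -0.02   -0.06   -0.03    0.89   -0.03]
  [ -0.06   -0.08   -0.11   -0.04   -0.11   -0.02    0.96]
Leontief inverse L = M⁻¹:
  [  1.1518    0.1489    0.1529    0.1240    0.1748    0.0861    0.0815]
  [  0.1353    1.0802    0.0706    0.0669    0.1383    0.0648    0.0946]
  [  0.0804    0.1606    1.0868    0.1493    0.1238    0.0441    0.1128]
  [  0.0876    0.0750    0.1263    1.0759    0.0729    0.0552    0.0917]
  [  0.1221    0.1609    0.0787    0.0956    1.1100    0.1550    0.1229]
  [  0.1588    0.1449    0.0652    0.1028    0.0844    1.1518    0.0682]
  [  0.1134    0.1423    0.1556    0.0884    0.1686    0.0599    1.0869]
Total output x = L · d:
  x_0 = 1.1518·10 + 0.1489·95 + 0.1529·40 + 0.1240·17 + 0.1748·57 + 0.0861·32 + 0.0815·58 = 51.3312
  x_1 = 0.1353·10 + 1.0802·95 + 0.0706·40 + 0.0669·17 + 0.1383·57 + 0.0648·32 + 0.0946·58 = 123.3851
  x_2 = 0.0804·10 + 0.1606·95 + 1.0868·40 + 0.1493·17 + 0.1238·57 + 0.0441·32 + 0.1128·58 = 77.0839
  x_3 = 0.0876·10 + 0.0750·95 + 0.1263·40 + 1.0759·17 + 0.0729·57 + 0.0552·32 + 0.0917·58 = 42.5848
  x_4 = 0.1221·10 + 0.1609·95 + 0.0787·40 + 0.0956·17 + 1.1100·57 + 0.1550·32 + 0.1229·58 = 96.6337
  x_5 = 0.1588·10 + 0.1449·95 + 0.0652·40 + 0.1028·17 + 0.0844·57 + 1.1518·32 + 0.0682·58 = 65.3281
  x_6 = 0.1134·10 + 0.1423·95 + 0.1556·40 + 0.0884·17 + 0.1686·57 + 0.0599·32 + 1.0869·58 = 96.9475
Output multipliers (column sums of L):
  Services: 1.8494
  Healthcare: 1.9129
  Energy: 1.7360
  Transport: 1.7029
  Mining: 1.8728
  Construction: 1.6168
  Agriculture: 1.6586

Healthcare (1.9129)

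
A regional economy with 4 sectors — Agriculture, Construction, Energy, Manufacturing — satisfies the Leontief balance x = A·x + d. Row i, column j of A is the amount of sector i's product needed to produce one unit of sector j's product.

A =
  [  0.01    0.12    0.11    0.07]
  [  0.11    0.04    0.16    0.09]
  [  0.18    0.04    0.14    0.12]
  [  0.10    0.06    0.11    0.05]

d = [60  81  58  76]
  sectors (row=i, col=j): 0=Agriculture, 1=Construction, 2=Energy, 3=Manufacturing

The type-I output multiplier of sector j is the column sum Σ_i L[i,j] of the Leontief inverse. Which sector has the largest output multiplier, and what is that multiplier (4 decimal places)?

Form M = I − A:
  [  0.99   -0.12   -0.11   -0.07]
  [ -0.11    0.96   -0.16   -0.09]
  [ -0.18   -0.04    0.86   -0.12]
  [ -0.10   -0.06   -0.11    0.95]
Leontief inverse L = M⁻¹:
  [  1.0709    0.1486    0.1794    0.1156]
  [  0.1794    1.0834    0.2433    0.1466]
  [  0.2539    0.0947    1.2364    0.1839]
  [  0.1535    0.0950    0.1774    1.0954]
Total output x = L · d:
  x_0 = 1.0709·60 + 0.1486·81 + 0.1794·58 + 0.1156·76 = 95.4833
  x_1 = 0.1794·60 + 1.0834·81 + 0.2433·58 + 0.1466·76 = 123.7687
  x_2 = 0.2539·60 + 0.0947·81 + 1.2364·58 + 0.1839·76 = 108.5939
  x_3 = 0.1535·60 + 0.0950·81 + 0.1774·58 + 1.0954·76 = 110.4419
Output multipliers (column sums of L):
  Agriculture: 1.6577
  Construction: 1.4217
  Energy: 1.8365
  Manufacturing: 1.5414

Energy (1.8365)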